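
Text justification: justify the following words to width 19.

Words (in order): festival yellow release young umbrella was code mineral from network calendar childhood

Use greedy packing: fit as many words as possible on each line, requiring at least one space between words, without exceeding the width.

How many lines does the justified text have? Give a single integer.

Line 1: ['festival', 'yellow'] (min_width=15, slack=4)
Line 2: ['release', 'young'] (min_width=13, slack=6)
Line 3: ['umbrella', 'was', 'code'] (min_width=17, slack=2)
Line 4: ['mineral', 'from'] (min_width=12, slack=7)
Line 5: ['network', 'calendar'] (min_width=16, slack=3)
Line 6: ['childhood'] (min_width=9, slack=10)
Total lines: 6

Answer: 6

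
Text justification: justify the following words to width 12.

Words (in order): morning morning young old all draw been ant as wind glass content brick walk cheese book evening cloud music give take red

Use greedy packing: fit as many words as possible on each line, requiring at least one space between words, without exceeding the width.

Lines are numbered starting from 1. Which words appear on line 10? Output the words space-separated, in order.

Answer: evening

Derivation:
Line 1: ['morning'] (min_width=7, slack=5)
Line 2: ['morning'] (min_width=7, slack=5)
Line 3: ['young', 'old'] (min_width=9, slack=3)
Line 4: ['all', 'draw'] (min_width=8, slack=4)
Line 5: ['been', 'ant', 'as'] (min_width=11, slack=1)
Line 6: ['wind', 'glass'] (min_width=10, slack=2)
Line 7: ['content'] (min_width=7, slack=5)
Line 8: ['brick', 'walk'] (min_width=10, slack=2)
Line 9: ['cheese', 'book'] (min_width=11, slack=1)
Line 10: ['evening'] (min_width=7, slack=5)
Line 11: ['cloud', 'music'] (min_width=11, slack=1)
Line 12: ['give', 'take'] (min_width=9, slack=3)
Line 13: ['red'] (min_width=3, slack=9)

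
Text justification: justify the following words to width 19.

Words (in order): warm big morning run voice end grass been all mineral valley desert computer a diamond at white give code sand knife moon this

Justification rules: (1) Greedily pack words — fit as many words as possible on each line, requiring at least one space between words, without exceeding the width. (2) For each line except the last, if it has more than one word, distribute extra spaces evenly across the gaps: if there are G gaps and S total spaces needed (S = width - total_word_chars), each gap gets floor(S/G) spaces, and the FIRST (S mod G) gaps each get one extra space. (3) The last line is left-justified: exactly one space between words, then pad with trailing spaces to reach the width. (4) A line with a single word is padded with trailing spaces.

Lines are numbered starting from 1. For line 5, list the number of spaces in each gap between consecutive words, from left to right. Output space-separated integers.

Answer: 2 1

Derivation:
Line 1: ['warm', 'big', 'morning'] (min_width=16, slack=3)
Line 2: ['run', 'voice', 'end', 'grass'] (min_width=19, slack=0)
Line 3: ['been', 'all', 'mineral'] (min_width=16, slack=3)
Line 4: ['valley', 'desert'] (min_width=13, slack=6)
Line 5: ['computer', 'a', 'diamond'] (min_width=18, slack=1)
Line 6: ['at', 'white', 'give', 'code'] (min_width=18, slack=1)
Line 7: ['sand', 'knife', 'moon'] (min_width=15, slack=4)
Line 8: ['this'] (min_width=4, slack=15)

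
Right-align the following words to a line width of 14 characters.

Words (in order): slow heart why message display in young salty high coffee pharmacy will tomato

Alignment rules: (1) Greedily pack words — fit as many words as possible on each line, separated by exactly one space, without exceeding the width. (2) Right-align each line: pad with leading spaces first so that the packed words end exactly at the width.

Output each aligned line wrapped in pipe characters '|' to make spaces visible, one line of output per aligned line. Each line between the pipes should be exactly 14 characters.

Line 1: ['slow', 'heart', 'why'] (min_width=14, slack=0)
Line 2: ['message'] (min_width=7, slack=7)
Line 3: ['display', 'in'] (min_width=10, slack=4)
Line 4: ['young', 'salty'] (min_width=11, slack=3)
Line 5: ['high', 'coffee'] (min_width=11, slack=3)
Line 6: ['pharmacy', 'will'] (min_width=13, slack=1)
Line 7: ['tomato'] (min_width=6, slack=8)

Answer: |slow heart why|
|       message|
|    display in|
|   young salty|
|   high coffee|
| pharmacy will|
|        tomato|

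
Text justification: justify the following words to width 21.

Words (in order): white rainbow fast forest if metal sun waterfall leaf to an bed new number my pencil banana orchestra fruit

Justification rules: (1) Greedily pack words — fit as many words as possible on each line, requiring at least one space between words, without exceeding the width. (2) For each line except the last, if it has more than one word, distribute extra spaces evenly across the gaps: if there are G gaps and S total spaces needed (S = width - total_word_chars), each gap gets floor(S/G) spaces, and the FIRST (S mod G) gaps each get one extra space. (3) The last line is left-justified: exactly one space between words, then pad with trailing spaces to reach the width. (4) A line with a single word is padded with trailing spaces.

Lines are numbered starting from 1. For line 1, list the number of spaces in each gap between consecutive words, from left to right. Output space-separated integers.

Line 1: ['white', 'rainbow', 'fast'] (min_width=18, slack=3)
Line 2: ['forest', 'if', 'metal', 'sun'] (min_width=19, slack=2)
Line 3: ['waterfall', 'leaf', 'to', 'an'] (min_width=20, slack=1)
Line 4: ['bed', 'new', 'number', 'my'] (min_width=17, slack=4)
Line 5: ['pencil', 'banana'] (min_width=13, slack=8)
Line 6: ['orchestra', 'fruit'] (min_width=15, slack=6)

Answer: 3 2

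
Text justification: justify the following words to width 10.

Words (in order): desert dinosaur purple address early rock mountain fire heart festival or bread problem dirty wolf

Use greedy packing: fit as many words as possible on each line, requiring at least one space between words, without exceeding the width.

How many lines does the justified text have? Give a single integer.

Line 1: ['desert'] (min_width=6, slack=4)
Line 2: ['dinosaur'] (min_width=8, slack=2)
Line 3: ['purple'] (min_width=6, slack=4)
Line 4: ['address'] (min_width=7, slack=3)
Line 5: ['early', 'rock'] (min_width=10, slack=0)
Line 6: ['mountain'] (min_width=8, slack=2)
Line 7: ['fire', 'heart'] (min_width=10, slack=0)
Line 8: ['festival'] (min_width=8, slack=2)
Line 9: ['or', 'bread'] (min_width=8, slack=2)
Line 10: ['problem'] (min_width=7, slack=3)
Line 11: ['dirty', 'wolf'] (min_width=10, slack=0)
Total lines: 11

Answer: 11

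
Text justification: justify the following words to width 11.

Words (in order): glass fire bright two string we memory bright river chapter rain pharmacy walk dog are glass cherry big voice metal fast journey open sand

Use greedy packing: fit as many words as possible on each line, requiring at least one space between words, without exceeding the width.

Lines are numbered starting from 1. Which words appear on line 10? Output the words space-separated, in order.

Line 1: ['glass', 'fire'] (min_width=10, slack=1)
Line 2: ['bright', 'two'] (min_width=10, slack=1)
Line 3: ['string', 'we'] (min_width=9, slack=2)
Line 4: ['memory'] (min_width=6, slack=5)
Line 5: ['bright'] (min_width=6, slack=5)
Line 6: ['river'] (min_width=5, slack=6)
Line 7: ['chapter'] (min_width=7, slack=4)
Line 8: ['rain'] (min_width=4, slack=7)
Line 9: ['pharmacy'] (min_width=8, slack=3)
Line 10: ['walk', 'dog'] (min_width=8, slack=3)
Line 11: ['are', 'glass'] (min_width=9, slack=2)
Line 12: ['cherry', 'big'] (min_width=10, slack=1)
Line 13: ['voice', 'metal'] (min_width=11, slack=0)
Line 14: ['fast'] (min_width=4, slack=7)
Line 15: ['journey'] (min_width=7, slack=4)
Line 16: ['open', 'sand'] (min_width=9, slack=2)

Answer: walk dog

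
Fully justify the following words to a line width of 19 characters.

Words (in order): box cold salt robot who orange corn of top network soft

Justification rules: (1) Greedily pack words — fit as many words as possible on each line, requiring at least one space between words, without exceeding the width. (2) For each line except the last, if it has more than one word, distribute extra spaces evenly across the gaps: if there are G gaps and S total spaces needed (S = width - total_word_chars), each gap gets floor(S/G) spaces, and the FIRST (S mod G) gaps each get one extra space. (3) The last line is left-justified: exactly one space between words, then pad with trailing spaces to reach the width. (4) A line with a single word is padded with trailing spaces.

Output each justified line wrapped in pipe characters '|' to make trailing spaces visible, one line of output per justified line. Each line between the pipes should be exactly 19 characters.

Line 1: ['box', 'cold', 'salt', 'robot'] (min_width=19, slack=0)
Line 2: ['who', 'orange', 'corn', 'of'] (min_width=18, slack=1)
Line 3: ['top', 'network', 'soft'] (min_width=16, slack=3)

Answer: |box cold salt robot|
|who  orange corn of|
|top network soft   |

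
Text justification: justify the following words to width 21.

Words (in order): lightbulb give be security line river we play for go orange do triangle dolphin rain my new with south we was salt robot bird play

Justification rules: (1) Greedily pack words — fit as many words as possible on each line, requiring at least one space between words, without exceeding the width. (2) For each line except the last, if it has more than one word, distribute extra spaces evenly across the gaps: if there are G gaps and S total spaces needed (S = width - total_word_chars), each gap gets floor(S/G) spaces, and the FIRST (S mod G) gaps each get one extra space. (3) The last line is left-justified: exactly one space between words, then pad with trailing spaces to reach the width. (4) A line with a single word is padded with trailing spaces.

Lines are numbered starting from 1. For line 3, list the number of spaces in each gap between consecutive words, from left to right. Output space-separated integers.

Answer: 1 1 1 1

Derivation:
Line 1: ['lightbulb', 'give', 'be'] (min_width=17, slack=4)
Line 2: ['security', 'line', 'river'] (min_width=19, slack=2)
Line 3: ['we', 'play', 'for', 'go', 'orange'] (min_width=21, slack=0)
Line 4: ['do', 'triangle', 'dolphin'] (min_width=19, slack=2)
Line 5: ['rain', 'my', 'new', 'with'] (min_width=16, slack=5)
Line 6: ['south', 'we', 'was', 'salt'] (min_width=17, slack=4)
Line 7: ['robot', 'bird', 'play'] (min_width=15, slack=6)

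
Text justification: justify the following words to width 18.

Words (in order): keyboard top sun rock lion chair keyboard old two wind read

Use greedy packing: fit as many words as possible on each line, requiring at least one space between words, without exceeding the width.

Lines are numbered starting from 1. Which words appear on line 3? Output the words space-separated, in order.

Answer: keyboard old two

Derivation:
Line 1: ['keyboard', 'top', 'sun'] (min_width=16, slack=2)
Line 2: ['rock', 'lion', 'chair'] (min_width=15, slack=3)
Line 3: ['keyboard', 'old', 'two'] (min_width=16, slack=2)
Line 4: ['wind', 'read'] (min_width=9, slack=9)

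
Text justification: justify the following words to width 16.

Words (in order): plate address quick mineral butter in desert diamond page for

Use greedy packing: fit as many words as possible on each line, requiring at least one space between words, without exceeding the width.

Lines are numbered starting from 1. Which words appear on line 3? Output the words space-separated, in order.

Line 1: ['plate', 'address'] (min_width=13, slack=3)
Line 2: ['quick', 'mineral'] (min_width=13, slack=3)
Line 3: ['butter', 'in', 'desert'] (min_width=16, slack=0)
Line 4: ['diamond', 'page', 'for'] (min_width=16, slack=0)

Answer: butter in desert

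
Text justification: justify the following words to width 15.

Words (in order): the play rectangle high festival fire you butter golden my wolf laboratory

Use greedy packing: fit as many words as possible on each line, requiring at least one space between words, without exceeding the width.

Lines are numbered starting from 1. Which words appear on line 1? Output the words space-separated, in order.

Line 1: ['the', 'play'] (min_width=8, slack=7)
Line 2: ['rectangle', 'high'] (min_width=14, slack=1)
Line 3: ['festival', 'fire'] (min_width=13, slack=2)
Line 4: ['you', 'butter'] (min_width=10, slack=5)
Line 5: ['golden', 'my', 'wolf'] (min_width=14, slack=1)
Line 6: ['laboratory'] (min_width=10, slack=5)

Answer: the play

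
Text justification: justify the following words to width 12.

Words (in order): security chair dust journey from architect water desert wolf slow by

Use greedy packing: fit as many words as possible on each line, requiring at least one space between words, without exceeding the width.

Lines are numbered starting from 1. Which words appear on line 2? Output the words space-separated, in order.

Line 1: ['security'] (min_width=8, slack=4)
Line 2: ['chair', 'dust'] (min_width=10, slack=2)
Line 3: ['journey', 'from'] (min_width=12, slack=0)
Line 4: ['architect'] (min_width=9, slack=3)
Line 5: ['water', 'desert'] (min_width=12, slack=0)
Line 6: ['wolf', 'slow', 'by'] (min_width=12, slack=0)

Answer: chair dust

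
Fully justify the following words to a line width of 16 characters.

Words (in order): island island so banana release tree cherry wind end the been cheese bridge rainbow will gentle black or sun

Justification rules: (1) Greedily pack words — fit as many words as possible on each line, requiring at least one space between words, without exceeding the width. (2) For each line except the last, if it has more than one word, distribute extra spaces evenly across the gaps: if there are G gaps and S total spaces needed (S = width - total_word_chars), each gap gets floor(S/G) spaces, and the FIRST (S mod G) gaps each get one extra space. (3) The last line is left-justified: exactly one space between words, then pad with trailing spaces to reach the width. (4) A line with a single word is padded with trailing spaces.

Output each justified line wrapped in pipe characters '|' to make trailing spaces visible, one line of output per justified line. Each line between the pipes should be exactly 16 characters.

Answer: |island island so|
|banana   release|
|tree cherry wind|
|end   the   been|
|cheese    bridge|
|rainbow     will|
|gentle  black or|
|sun             |

Derivation:
Line 1: ['island', 'island', 'so'] (min_width=16, slack=0)
Line 2: ['banana', 'release'] (min_width=14, slack=2)
Line 3: ['tree', 'cherry', 'wind'] (min_width=16, slack=0)
Line 4: ['end', 'the', 'been'] (min_width=12, slack=4)
Line 5: ['cheese', 'bridge'] (min_width=13, slack=3)
Line 6: ['rainbow', 'will'] (min_width=12, slack=4)
Line 7: ['gentle', 'black', 'or'] (min_width=15, slack=1)
Line 8: ['sun'] (min_width=3, slack=13)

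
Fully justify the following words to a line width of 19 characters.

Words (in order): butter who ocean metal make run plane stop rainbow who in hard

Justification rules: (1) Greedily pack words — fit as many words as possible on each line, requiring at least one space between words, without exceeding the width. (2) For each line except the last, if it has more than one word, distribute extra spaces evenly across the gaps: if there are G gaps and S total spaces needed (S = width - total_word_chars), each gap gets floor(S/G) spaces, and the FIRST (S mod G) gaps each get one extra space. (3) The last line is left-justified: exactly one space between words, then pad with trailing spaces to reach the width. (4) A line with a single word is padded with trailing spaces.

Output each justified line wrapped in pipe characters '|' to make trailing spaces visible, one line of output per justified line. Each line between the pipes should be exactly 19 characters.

Line 1: ['butter', 'who', 'ocean'] (min_width=16, slack=3)
Line 2: ['metal', 'make', 'run'] (min_width=14, slack=5)
Line 3: ['plane', 'stop', 'rainbow'] (min_width=18, slack=1)
Line 4: ['who', 'in', 'hard'] (min_width=11, slack=8)

Answer: |butter   who  ocean|
|metal    make   run|
|plane  stop rainbow|
|who in hard        |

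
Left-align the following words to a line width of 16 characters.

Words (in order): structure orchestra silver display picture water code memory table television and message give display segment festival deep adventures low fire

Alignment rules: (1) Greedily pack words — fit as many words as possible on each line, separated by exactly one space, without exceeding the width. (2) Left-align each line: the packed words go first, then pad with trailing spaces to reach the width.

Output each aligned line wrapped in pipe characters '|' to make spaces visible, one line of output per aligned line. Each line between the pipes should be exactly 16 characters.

Line 1: ['structure'] (min_width=9, slack=7)
Line 2: ['orchestra', 'silver'] (min_width=16, slack=0)
Line 3: ['display', 'picture'] (min_width=15, slack=1)
Line 4: ['water', 'code'] (min_width=10, slack=6)
Line 5: ['memory', 'table'] (min_width=12, slack=4)
Line 6: ['television', 'and'] (min_width=14, slack=2)
Line 7: ['message', 'give'] (min_width=12, slack=4)
Line 8: ['display', 'segment'] (min_width=15, slack=1)
Line 9: ['festival', 'deep'] (min_width=13, slack=3)
Line 10: ['adventures', 'low'] (min_width=14, slack=2)
Line 11: ['fire'] (min_width=4, slack=12)

Answer: |structure       |
|orchestra silver|
|display picture |
|water code      |
|memory table    |
|television and  |
|message give    |
|display segment |
|festival deep   |
|adventures low  |
|fire            |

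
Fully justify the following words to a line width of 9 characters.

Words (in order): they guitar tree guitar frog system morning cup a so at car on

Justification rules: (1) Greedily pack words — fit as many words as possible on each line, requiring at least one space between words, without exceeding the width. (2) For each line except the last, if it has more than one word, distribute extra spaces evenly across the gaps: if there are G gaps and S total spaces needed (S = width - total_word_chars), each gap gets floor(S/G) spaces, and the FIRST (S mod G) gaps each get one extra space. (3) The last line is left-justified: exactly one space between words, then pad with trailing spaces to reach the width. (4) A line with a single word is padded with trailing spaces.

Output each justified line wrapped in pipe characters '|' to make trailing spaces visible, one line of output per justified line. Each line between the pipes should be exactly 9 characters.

Line 1: ['they'] (min_width=4, slack=5)
Line 2: ['guitar'] (min_width=6, slack=3)
Line 3: ['tree'] (min_width=4, slack=5)
Line 4: ['guitar'] (min_width=6, slack=3)
Line 5: ['frog'] (min_width=4, slack=5)
Line 6: ['system'] (min_width=6, slack=3)
Line 7: ['morning'] (min_width=7, slack=2)
Line 8: ['cup', 'a', 'so'] (min_width=8, slack=1)
Line 9: ['at', 'car', 'on'] (min_width=9, slack=0)

Answer: |they     |
|guitar   |
|tree     |
|guitar   |
|frog     |
|system   |
|morning  |
|cup  a so|
|at car on|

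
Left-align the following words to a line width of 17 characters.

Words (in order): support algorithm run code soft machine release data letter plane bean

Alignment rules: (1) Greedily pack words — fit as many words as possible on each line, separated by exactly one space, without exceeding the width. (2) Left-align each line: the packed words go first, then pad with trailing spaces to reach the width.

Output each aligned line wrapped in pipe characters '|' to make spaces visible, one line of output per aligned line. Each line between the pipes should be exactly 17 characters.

Answer: |support algorithm|
|run code soft    |
|machine release  |
|data letter plane|
|bean             |

Derivation:
Line 1: ['support', 'algorithm'] (min_width=17, slack=0)
Line 2: ['run', 'code', 'soft'] (min_width=13, slack=4)
Line 3: ['machine', 'release'] (min_width=15, slack=2)
Line 4: ['data', 'letter', 'plane'] (min_width=17, slack=0)
Line 5: ['bean'] (min_width=4, slack=13)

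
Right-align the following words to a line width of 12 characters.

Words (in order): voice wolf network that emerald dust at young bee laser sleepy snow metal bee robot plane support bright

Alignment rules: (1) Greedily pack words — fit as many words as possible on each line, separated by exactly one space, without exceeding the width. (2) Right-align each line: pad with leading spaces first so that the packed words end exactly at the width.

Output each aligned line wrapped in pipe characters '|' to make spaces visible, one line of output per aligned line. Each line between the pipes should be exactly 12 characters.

Answer: |  voice wolf|
|network that|
|emerald dust|
|at young bee|
|laser sleepy|
|  snow metal|
|   bee robot|
|       plane|
|     support|
|      bright|

Derivation:
Line 1: ['voice', 'wolf'] (min_width=10, slack=2)
Line 2: ['network', 'that'] (min_width=12, slack=0)
Line 3: ['emerald', 'dust'] (min_width=12, slack=0)
Line 4: ['at', 'young', 'bee'] (min_width=12, slack=0)
Line 5: ['laser', 'sleepy'] (min_width=12, slack=0)
Line 6: ['snow', 'metal'] (min_width=10, slack=2)
Line 7: ['bee', 'robot'] (min_width=9, slack=3)
Line 8: ['plane'] (min_width=5, slack=7)
Line 9: ['support'] (min_width=7, slack=5)
Line 10: ['bright'] (min_width=6, slack=6)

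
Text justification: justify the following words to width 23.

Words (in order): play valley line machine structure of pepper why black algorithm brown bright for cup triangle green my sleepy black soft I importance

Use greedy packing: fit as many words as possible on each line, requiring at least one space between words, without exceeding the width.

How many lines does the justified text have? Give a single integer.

Line 1: ['play', 'valley', 'line'] (min_width=16, slack=7)
Line 2: ['machine', 'structure', 'of'] (min_width=20, slack=3)
Line 3: ['pepper', 'why', 'black'] (min_width=16, slack=7)
Line 4: ['algorithm', 'brown', 'bright'] (min_width=22, slack=1)
Line 5: ['for', 'cup', 'triangle', 'green'] (min_width=22, slack=1)
Line 6: ['my', 'sleepy', 'black', 'soft', 'I'] (min_width=22, slack=1)
Line 7: ['importance'] (min_width=10, slack=13)
Total lines: 7

Answer: 7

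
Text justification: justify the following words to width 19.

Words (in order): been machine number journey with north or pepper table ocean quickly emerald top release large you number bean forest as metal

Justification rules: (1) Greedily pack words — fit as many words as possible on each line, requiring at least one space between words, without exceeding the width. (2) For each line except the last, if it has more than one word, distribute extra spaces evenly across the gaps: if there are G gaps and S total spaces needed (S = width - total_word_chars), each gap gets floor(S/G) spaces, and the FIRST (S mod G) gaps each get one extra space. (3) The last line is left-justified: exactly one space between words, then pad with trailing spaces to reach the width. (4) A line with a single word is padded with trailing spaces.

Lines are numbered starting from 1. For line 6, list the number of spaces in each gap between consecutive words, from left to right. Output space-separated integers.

Line 1: ['been', 'machine', 'number'] (min_width=19, slack=0)
Line 2: ['journey', 'with', 'north'] (min_width=18, slack=1)
Line 3: ['or', 'pepper', 'table'] (min_width=15, slack=4)
Line 4: ['ocean', 'quickly'] (min_width=13, slack=6)
Line 5: ['emerald', 'top', 'release'] (min_width=19, slack=0)
Line 6: ['large', 'you', 'number'] (min_width=16, slack=3)
Line 7: ['bean', 'forest', 'as'] (min_width=14, slack=5)
Line 8: ['metal'] (min_width=5, slack=14)

Answer: 3 2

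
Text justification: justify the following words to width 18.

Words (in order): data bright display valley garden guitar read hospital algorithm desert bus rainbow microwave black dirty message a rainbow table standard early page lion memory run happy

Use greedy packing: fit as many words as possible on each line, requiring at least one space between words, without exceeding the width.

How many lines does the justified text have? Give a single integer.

Answer: 11

Derivation:
Line 1: ['data', 'bright'] (min_width=11, slack=7)
Line 2: ['display', 'valley'] (min_width=14, slack=4)
Line 3: ['garden', 'guitar', 'read'] (min_width=18, slack=0)
Line 4: ['hospital', 'algorithm'] (min_width=18, slack=0)
Line 5: ['desert', 'bus', 'rainbow'] (min_width=18, slack=0)
Line 6: ['microwave', 'black'] (min_width=15, slack=3)
Line 7: ['dirty', 'message', 'a'] (min_width=15, slack=3)
Line 8: ['rainbow', 'table'] (min_width=13, slack=5)
Line 9: ['standard', 'early'] (min_width=14, slack=4)
Line 10: ['page', 'lion', 'memory'] (min_width=16, slack=2)
Line 11: ['run', 'happy'] (min_width=9, slack=9)
Total lines: 11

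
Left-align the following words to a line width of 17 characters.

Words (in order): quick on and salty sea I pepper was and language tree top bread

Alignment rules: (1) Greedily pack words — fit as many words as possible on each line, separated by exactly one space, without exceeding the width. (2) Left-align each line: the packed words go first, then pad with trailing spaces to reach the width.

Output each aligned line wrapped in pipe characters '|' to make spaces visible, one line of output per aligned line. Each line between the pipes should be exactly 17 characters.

Line 1: ['quick', 'on', 'and'] (min_width=12, slack=5)
Line 2: ['salty', 'sea', 'I'] (min_width=11, slack=6)
Line 3: ['pepper', 'was', 'and'] (min_width=14, slack=3)
Line 4: ['language', 'tree', 'top'] (min_width=17, slack=0)
Line 5: ['bread'] (min_width=5, slack=12)

Answer: |quick on and     |
|salty sea I      |
|pepper was and   |
|language tree top|
|bread            |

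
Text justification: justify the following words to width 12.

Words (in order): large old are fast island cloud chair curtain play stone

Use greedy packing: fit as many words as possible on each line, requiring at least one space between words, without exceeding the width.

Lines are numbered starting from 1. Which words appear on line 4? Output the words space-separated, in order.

Line 1: ['large', 'old'] (min_width=9, slack=3)
Line 2: ['are', 'fast'] (min_width=8, slack=4)
Line 3: ['island', 'cloud'] (min_width=12, slack=0)
Line 4: ['chair'] (min_width=5, slack=7)
Line 5: ['curtain', 'play'] (min_width=12, slack=0)
Line 6: ['stone'] (min_width=5, slack=7)

Answer: chair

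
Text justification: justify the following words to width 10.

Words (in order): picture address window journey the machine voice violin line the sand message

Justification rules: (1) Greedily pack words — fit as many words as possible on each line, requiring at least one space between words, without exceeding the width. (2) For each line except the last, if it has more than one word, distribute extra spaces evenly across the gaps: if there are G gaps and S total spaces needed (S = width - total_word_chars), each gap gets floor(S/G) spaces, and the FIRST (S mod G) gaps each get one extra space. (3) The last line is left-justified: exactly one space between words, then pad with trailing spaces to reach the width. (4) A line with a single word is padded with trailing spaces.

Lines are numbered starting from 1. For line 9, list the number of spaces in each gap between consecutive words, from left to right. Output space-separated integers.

Answer: 3

Derivation:
Line 1: ['picture'] (min_width=7, slack=3)
Line 2: ['address'] (min_width=7, slack=3)
Line 3: ['window'] (min_width=6, slack=4)
Line 4: ['journey'] (min_width=7, slack=3)
Line 5: ['the'] (min_width=3, slack=7)
Line 6: ['machine'] (min_width=7, slack=3)
Line 7: ['voice'] (min_width=5, slack=5)
Line 8: ['violin'] (min_width=6, slack=4)
Line 9: ['line', 'the'] (min_width=8, slack=2)
Line 10: ['sand'] (min_width=4, slack=6)
Line 11: ['message'] (min_width=7, slack=3)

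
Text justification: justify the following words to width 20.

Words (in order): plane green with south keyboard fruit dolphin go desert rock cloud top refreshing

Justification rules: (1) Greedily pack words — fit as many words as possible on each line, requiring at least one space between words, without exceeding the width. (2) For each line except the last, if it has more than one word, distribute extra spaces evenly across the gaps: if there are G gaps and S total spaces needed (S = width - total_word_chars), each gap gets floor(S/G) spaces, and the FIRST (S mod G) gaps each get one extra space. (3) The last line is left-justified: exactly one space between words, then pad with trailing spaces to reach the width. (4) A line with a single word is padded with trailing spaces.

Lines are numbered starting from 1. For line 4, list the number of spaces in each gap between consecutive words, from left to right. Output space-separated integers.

Line 1: ['plane', 'green', 'with'] (min_width=16, slack=4)
Line 2: ['south', 'keyboard', 'fruit'] (min_width=20, slack=0)
Line 3: ['dolphin', 'go', 'desert'] (min_width=17, slack=3)
Line 4: ['rock', 'cloud', 'top'] (min_width=14, slack=6)
Line 5: ['refreshing'] (min_width=10, slack=10)

Answer: 4 4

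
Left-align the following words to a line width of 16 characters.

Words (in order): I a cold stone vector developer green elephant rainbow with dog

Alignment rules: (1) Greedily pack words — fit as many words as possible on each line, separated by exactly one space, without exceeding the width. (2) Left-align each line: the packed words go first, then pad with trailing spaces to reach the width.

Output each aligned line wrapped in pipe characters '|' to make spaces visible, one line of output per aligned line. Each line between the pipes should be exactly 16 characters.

Answer: |I a cold stone  |
|vector developer|
|green elephant  |
|rainbow with dog|

Derivation:
Line 1: ['I', 'a', 'cold', 'stone'] (min_width=14, slack=2)
Line 2: ['vector', 'developer'] (min_width=16, slack=0)
Line 3: ['green', 'elephant'] (min_width=14, slack=2)
Line 4: ['rainbow', 'with', 'dog'] (min_width=16, slack=0)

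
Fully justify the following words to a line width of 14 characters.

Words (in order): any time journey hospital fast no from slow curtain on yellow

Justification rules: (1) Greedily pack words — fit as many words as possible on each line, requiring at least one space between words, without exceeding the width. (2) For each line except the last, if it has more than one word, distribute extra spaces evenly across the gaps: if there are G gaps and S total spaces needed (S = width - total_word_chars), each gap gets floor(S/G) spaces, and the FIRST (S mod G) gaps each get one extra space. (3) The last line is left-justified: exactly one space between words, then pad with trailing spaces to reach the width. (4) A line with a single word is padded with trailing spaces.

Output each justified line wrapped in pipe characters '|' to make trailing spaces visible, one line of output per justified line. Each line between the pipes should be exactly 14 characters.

Answer: |any       time|
|journey       |
|hospital  fast|
|no  from  slow|
|curtain     on|
|yellow        |

Derivation:
Line 1: ['any', 'time'] (min_width=8, slack=6)
Line 2: ['journey'] (min_width=7, slack=7)
Line 3: ['hospital', 'fast'] (min_width=13, slack=1)
Line 4: ['no', 'from', 'slow'] (min_width=12, slack=2)
Line 5: ['curtain', 'on'] (min_width=10, slack=4)
Line 6: ['yellow'] (min_width=6, slack=8)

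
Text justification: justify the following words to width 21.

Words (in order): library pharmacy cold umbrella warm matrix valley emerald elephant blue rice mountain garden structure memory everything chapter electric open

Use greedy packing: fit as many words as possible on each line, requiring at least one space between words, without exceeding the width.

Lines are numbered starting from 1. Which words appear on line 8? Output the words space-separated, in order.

Line 1: ['library', 'pharmacy', 'cold'] (min_width=21, slack=0)
Line 2: ['umbrella', 'warm', 'matrix'] (min_width=20, slack=1)
Line 3: ['valley', 'emerald'] (min_width=14, slack=7)
Line 4: ['elephant', 'blue', 'rice'] (min_width=18, slack=3)
Line 5: ['mountain', 'garden'] (min_width=15, slack=6)
Line 6: ['structure', 'memory'] (min_width=16, slack=5)
Line 7: ['everything', 'chapter'] (min_width=18, slack=3)
Line 8: ['electric', 'open'] (min_width=13, slack=8)

Answer: electric open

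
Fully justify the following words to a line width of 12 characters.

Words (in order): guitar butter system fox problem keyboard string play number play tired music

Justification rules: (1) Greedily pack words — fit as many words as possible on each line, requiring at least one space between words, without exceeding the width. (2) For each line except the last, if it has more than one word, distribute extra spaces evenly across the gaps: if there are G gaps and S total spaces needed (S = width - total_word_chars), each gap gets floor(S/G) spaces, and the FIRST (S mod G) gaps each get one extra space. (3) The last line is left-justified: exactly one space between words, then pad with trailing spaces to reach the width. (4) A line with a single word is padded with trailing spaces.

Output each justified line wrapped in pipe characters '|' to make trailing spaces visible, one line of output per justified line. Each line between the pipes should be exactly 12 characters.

Answer: |guitar      |
|butter      |
|system   fox|
|problem     |
|keyboard    |
|string  play|
|number  play|
|tired music |

Derivation:
Line 1: ['guitar'] (min_width=6, slack=6)
Line 2: ['butter'] (min_width=6, slack=6)
Line 3: ['system', 'fox'] (min_width=10, slack=2)
Line 4: ['problem'] (min_width=7, slack=5)
Line 5: ['keyboard'] (min_width=8, slack=4)
Line 6: ['string', 'play'] (min_width=11, slack=1)
Line 7: ['number', 'play'] (min_width=11, slack=1)
Line 8: ['tired', 'music'] (min_width=11, slack=1)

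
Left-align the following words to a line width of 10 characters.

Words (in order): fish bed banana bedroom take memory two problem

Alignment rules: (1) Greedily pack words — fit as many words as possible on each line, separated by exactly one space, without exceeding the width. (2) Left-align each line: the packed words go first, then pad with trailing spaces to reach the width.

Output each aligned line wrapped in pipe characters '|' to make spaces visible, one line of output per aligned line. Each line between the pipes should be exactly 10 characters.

Answer: |fish bed  |
|banana    |
|bedroom   |
|take      |
|memory two|
|problem   |

Derivation:
Line 1: ['fish', 'bed'] (min_width=8, slack=2)
Line 2: ['banana'] (min_width=6, slack=4)
Line 3: ['bedroom'] (min_width=7, slack=3)
Line 4: ['take'] (min_width=4, slack=6)
Line 5: ['memory', 'two'] (min_width=10, slack=0)
Line 6: ['problem'] (min_width=7, slack=3)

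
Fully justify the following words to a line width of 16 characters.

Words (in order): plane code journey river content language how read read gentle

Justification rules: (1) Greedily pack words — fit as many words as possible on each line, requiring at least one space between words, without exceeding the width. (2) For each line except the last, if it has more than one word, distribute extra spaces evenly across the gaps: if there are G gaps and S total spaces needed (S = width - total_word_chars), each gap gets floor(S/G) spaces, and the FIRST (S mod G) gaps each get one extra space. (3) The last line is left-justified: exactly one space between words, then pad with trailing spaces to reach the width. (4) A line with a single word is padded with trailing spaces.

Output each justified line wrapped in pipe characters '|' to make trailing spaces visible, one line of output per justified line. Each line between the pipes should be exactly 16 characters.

Answer: |plane       code|
|journey    river|
|content language|
|how   read  read|
|gentle          |

Derivation:
Line 1: ['plane', 'code'] (min_width=10, slack=6)
Line 2: ['journey', 'river'] (min_width=13, slack=3)
Line 3: ['content', 'language'] (min_width=16, slack=0)
Line 4: ['how', 'read', 'read'] (min_width=13, slack=3)
Line 5: ['gentle'] (min_width=6, slack=10)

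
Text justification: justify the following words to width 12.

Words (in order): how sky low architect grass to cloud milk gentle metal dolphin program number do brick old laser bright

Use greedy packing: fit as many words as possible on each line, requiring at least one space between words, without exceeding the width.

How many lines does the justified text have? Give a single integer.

Answer: 10

Derivation:
Line 1: ['how', 'sky', 'low'] (min_width=11, slack=1)
Line 2: ['architect'] (min_width=9, slack=3)
Line 3: ['grass', 'to'] (min_width=8, slack=4)
Line 4: ['cloud', 'milk'] (min_width=10, slack=2)
Line 5: ['gentle', 'metal'] (min_width=12, slack=0)
Line 6: ['dolphin'] (min_width=7, slack=5)
Line 7: ['program'] (min_width=7, slack=5)
Line 8: ['number', 'do'] (min_width=9, slack=3)
Line 9: ['brick', 'old'] (min_width=9, slack=3)
Line 10: ['laser', 'bright'] (min_width=12, slack=0)
Total lines: 10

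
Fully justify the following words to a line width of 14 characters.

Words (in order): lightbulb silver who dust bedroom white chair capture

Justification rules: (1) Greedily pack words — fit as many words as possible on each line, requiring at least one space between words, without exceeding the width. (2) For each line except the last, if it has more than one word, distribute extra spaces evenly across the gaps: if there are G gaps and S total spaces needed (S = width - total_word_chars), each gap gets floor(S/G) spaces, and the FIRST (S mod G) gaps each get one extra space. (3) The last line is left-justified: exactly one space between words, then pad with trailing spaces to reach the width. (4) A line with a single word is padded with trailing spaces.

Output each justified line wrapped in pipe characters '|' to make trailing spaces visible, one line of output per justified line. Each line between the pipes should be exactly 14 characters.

Answer: |lightbulb     |
|silver     who|
|dust   bedroom|
|white    chair|
|capture       |

Derivation:
Line 1: ['lightbulb'] (min_width=9, slack=5)
Line 2: ['silver', 'who'] (min_width=10, slack=4)
Line 3: ['dust', 'bedroom'] (min_width=12, slack=2)
Line 4: ['white', 'chair'] (min_width=11, slack=3)
Line 5: ['capture'] (min_width=7, slack=7)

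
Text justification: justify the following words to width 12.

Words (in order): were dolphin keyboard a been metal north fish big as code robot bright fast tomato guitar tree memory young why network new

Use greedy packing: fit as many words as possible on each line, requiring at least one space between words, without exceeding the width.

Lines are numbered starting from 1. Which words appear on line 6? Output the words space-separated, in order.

Line 1: ['were', 'dolphin'] (min_width=12, slack=0)
Line 2: ['keyboard', 'a'] (min_width=10, slack=2)
Line 3: ['been', 'metal'] (min_width=10, slack=2)
Line 4: ['north', 'fish'] (min_width=10, slack=2)
Line 5: ['big', 'as', 'code'] (min_width=11, slack=1)
Line 6: ['robot', 'bright'] (min_width=12, slack=0)
Line 7: ['fast', 'tomato'] (min_width=11, slack=1)
Line 8: ['guitar', 'tree'] (min_width=11, slack=1)
Line 9: ['memory', 'young'] (min_width=12, slack=0)
Line 10: ['why', 'network'] (min_width=11, slack=1)
Line 11: ['new'] (min_width=3, slack=9)

Answer: robot bright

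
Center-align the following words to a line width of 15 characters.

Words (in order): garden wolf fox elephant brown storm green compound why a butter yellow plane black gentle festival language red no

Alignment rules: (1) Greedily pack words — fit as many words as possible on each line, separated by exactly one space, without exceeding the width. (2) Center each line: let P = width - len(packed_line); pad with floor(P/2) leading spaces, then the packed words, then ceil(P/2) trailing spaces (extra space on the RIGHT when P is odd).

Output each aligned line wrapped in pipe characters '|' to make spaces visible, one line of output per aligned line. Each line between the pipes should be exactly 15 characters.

Line 1: ['garden', 'wolf', 'fox'] (min_width=15, slack=0)
Line 2: ['elephant', 'brown'] (min_width=14, slack=1)
Line 3: ['storm', 'green'] (min_width=11, slack=4)
Line 4: ['compound', 'why', 'a'] (min_width=14, slack=1)
Line 5: ['butter', 'yellow'] (min_width=13, slack=2)
Line 6: ['plane', 'black'] (min_width=11, slack=4)
Line 7: ['gentle', 'festival'] (min_width=15, slack=0)
Line 8: ['language', 'red', 'no'] (min_width=15, slack=0)

Answer: |garden wolf fox|
|elephant brown |
|  storm green  |
|compound why a |
| butter yellow |
|  plane black  |
|gentle festival|
|language red no|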